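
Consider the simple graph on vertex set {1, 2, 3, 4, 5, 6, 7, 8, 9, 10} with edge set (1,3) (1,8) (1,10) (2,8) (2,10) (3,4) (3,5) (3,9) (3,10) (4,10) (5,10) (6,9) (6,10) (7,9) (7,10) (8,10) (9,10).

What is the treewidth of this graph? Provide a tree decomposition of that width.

Treewidth 2.
One optimal decomposition is:
Bags: B1 = {1, 3, 10}  B2 = {3, 5, 10}  B3 = {1, 8, 10}  B4 = {3, 9, 10}  B5 = {6, 9, 10}  B6 = {2, 8, 10}  B7 = {3, 4, 10}  B8 = {7, 9, 10}
Tree: B1–B2, B1–B3, B2–B4, B4–B5, B3–B6, B4–B7, B5–B8

Every bag has size at most 3, so the width is 3 − 1 = 2 and tw(G) ≤ 2. For the lower bound, the 3 vertices {2, 8, 10} are pairwise adjacent, and any tree decomposition puts a clique entirely inside one bag — forcing width ≥ 2. Combining the bounds, tw(G) = 2.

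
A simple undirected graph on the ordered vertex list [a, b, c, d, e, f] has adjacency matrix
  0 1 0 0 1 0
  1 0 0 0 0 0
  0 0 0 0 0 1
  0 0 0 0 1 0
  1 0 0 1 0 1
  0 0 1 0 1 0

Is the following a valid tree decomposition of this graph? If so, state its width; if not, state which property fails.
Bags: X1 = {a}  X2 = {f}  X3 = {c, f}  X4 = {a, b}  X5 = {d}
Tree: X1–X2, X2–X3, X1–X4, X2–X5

A tree decomposition must satisfy three properties: every vertex lies in some bag; for every edge, both endpoints lie together in some bag; and for every vertex, the bags containing it form a connected subtree. Here vertex e appears in no bag, so the decomposition is invalid.

No — vertex e appears in no bag.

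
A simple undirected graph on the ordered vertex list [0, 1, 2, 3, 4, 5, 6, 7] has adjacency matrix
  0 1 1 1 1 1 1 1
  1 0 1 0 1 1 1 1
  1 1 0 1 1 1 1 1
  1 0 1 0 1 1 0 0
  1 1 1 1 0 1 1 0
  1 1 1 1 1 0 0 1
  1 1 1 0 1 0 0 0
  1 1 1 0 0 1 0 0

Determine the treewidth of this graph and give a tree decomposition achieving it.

Each bag holds 5 vertices, so the decomposition has width 4, which upper-bounds the treewidth. On the other hand G contains the 5-clique {0, 1, 2, 4, 5}. A clique must lie in a single bag of any decomposition, so no decomposition can have width below 4. Combining the bounds, tw(G) = 4.

Treewidth 4.
Bags: B1 = {0, 1, 2, 5, 7}  B2 = {0, 1, 2, 4, 5}  B3 = {0, 1, 2, 4, 6}  B4 = {0, 2, 3, 4, 5}
Tree: B1–B2, B2–B3, B2–B4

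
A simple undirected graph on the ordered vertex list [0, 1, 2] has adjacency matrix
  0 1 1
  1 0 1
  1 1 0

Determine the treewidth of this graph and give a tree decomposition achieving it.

Treewidth 2.
Bags: B1 = {0, 1, 2}
Tree: (single bag)

With just one bag of size 3, the width is 3 − 1 = 2, so tw(G) ≤ 2. Conversely, {0, 1, 2} is a clique of size 3, and the vertices of any clique must share a bag in every tree decomposition; so some bag has ≥ 3 vertices and tw(G) ≥ 2. The upper and lower bounds meet at 2, so that is the treewidth.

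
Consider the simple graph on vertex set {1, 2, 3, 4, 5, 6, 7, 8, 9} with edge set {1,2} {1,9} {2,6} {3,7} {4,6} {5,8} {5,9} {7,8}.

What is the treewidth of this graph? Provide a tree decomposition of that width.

The largest bag has 2 vertices, giving width 1; this decomposition certifies tw(G) ≤ 1. Since G has at least one edge (e.g. 3–7), it is not an edgeless graph, so tw(G) ≥ 1. The upper and lower bounds meet at 1, so that is the treewidth.

Treewidth 1.
One optimal decomposition is:
Bags: B1 = {3, 7}  B2 = {7, 8}  B3 = {5, 8}  B4 = {5, 9}  B5 = {1, 9}  B6 = {1, 2}  B7 = {2, 6}  B8 = {4, 6}
Tree: B1–B2, B2–B3, B3–B4, B4–B5, B5–B6, B6–B7, B7–B8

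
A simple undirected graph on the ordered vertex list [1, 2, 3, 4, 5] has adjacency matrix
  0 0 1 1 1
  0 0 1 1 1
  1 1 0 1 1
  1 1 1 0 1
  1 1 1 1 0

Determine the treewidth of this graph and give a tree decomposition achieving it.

Treewidth 3.
One optimal decomposition is:
Bags: B1 = {2, 3, 4, 5}  B2 = {1, 3, 4, 5}
Tree: B1–B2

Every bag has size at most 4, so the width is 4 − 1 = 3 and tw(G) ≤ 3. For the lower bound, the 4 vertices {1, 3, 4, 5} are pairwise adjacent, and any tree decomposition puts a clique entirely inside one bag — forcing width ≥ 3. Hence tw(G) = 3 exactly.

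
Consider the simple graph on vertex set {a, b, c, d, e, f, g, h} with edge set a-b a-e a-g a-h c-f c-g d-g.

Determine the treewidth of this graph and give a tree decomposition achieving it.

Treewidth 1.
One such decomposition:
Bags: B1 = {d, g}  B2 = {c, g}  B3 = {a, g}  B4 = {c, f}  B5 = {a, e}  B6 = {a, h}  B7 = {a, b}
Tree: B1–B2, B2–B3, B2–B4, B3–B5, B3–B6, B3–B7

Every bag has size at most 2, so the width is 2 − 1 = 1 and tw(G) ≤ 1. Since G has at least one edge (e.g. g–d), it is not an edgeless graph, so tw(G) ≥ 1. Combining the bounds, tw(G) = 1.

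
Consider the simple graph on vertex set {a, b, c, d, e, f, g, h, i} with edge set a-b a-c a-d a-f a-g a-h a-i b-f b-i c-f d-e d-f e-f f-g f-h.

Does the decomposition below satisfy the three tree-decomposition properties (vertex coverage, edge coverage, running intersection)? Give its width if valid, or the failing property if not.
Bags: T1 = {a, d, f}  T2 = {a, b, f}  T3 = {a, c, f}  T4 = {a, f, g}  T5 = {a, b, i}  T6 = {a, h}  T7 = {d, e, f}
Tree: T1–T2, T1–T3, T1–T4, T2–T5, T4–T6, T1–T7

A tree decomposition must satisfy three properties: every vertex lies in some bag; for every edge, both endpoints lie together in some bag; and for every vertex, the bags containing it form a connected subtree. Here edge (f,h) lies in no bag, so the decomposition is invalid.

No — edge (f,h) lies in no bag.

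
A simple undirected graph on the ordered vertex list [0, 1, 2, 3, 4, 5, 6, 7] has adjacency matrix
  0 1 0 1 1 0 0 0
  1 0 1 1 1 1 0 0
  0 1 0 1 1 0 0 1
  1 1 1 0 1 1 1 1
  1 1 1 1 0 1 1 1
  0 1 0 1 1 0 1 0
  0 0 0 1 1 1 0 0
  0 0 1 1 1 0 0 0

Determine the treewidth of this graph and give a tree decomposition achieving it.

Every bag has size at most 4, so the width is 4 − 1 = 3 and tw(G) ≤ 3. For the lower bound, the 4 vertices {0, 1, 3, 4} are pairwise adjacent, and any tree decomposition puts a clique entirely inside one bag — forcing width ≥ 3. Therefore the treewidth is 3.

Treewidth 3.
One such decomposition:
Bags: B1 = {1, 3, 4, 5}  B2 = {1, 2, 3, 4}  B3 = {0, 1, 3, 4}  B4 = {3, 4, 5, 6}  B5 = {2, 3, 4, 7}
Tree: B1–B2, B2–B3, B1–B4, B2–B5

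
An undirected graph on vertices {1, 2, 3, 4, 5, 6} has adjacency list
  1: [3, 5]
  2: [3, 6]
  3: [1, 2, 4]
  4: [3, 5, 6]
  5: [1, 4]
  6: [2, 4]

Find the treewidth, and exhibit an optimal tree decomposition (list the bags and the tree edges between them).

Every bag has size at most 3, so the width is 3 − 1 = 2 and tw(G) ≤ 2. For the lower bound, G contains the cycle 2–6–4–3–2, so G is not a forest; only forests have treewidth ≤ 1, hence tw(G) ≥ 2. Combining the bounds, tw(G) = 2.

Treewidth 2.
Bags: B1 = {2, 3, 6}  B2 = {3, 4, 6}  B3 = {1, 3, 4}  B4 = {1, 4, 5}
Tree: B1–B2, B2–B3, B3–B4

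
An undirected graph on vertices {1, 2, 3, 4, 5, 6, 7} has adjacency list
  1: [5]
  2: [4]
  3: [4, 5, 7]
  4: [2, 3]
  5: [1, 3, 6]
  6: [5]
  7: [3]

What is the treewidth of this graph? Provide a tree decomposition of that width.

Treewidth 1.
Bags: B1 = {3, 5}  B2 = {3, 4}  B3 = {5, 6}  B4 = {2, 4}  B5 = {3, 7}  B6 = {1, 5}
Tree: B1–B2, B1–B3, B2–B4, B2–B5, B1–B6

Each bag holds 2 vertices, so the decomposition has width 1, which upper-bounds the treewidth. Any graph with an edge has treewidth ≥ 1, and G has the edge 5–3. Hence tw(G) = 1 exactly.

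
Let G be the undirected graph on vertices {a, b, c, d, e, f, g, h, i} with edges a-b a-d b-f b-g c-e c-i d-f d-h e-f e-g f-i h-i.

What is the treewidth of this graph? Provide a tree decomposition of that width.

The largest bag has 4 vertices, giving width 3; this decomposition certifies tw(G) ≤ 3. For the lower bound: the 4 vertex sets {a,b,g}, {d}, {f}, {c,e,h,i} are disjoint, each induces a connected subgraph, and every pair is joined by at least one edge of G. Contracting each set to a single vertex therefore yields K_{4} as a minor, and since treewidth is minor-monotone, tw(G) ≥ tw(K_{4}) = 3. Hence tw(G) = 3 exactly.

Treewidth 3.
Bags: B1 = {a, b, d, g}  B2 = {b, d, f, g}  B3 = {d, e, f, g}  B4 = {d, e, f, h}  B5 = {e, f, h, i}  B6 = {c, e, h, i}
Tree: B1–B2, B2–B3, B3–B4, B4–B5, B5–B6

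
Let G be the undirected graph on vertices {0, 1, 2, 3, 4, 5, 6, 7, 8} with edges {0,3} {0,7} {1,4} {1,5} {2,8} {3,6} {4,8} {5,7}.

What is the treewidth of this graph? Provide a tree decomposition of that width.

Treewidth 1.
One optimal decomposition is:
Bags: B1 = {3, 6}  B2 = {0, 3}  B3 = {0, 7}  B4 = {5, 7}  B5 = {1, 5}  B6 = {1, 4}  B7 = {4, 8}  B8 = {2, 8}
Tree: B1–B2, B2–B3, B3–B4, B4–B5, B5–B6, B6–B7, B7–B8

The largest bag has 2 vertices, giving width 1; this decomposition certifies tw(G) ≤ 1. Any graph with an edge has treewidth ≥ 1, and G has the edge 6–3. Hence tw(G) = 1 exactly.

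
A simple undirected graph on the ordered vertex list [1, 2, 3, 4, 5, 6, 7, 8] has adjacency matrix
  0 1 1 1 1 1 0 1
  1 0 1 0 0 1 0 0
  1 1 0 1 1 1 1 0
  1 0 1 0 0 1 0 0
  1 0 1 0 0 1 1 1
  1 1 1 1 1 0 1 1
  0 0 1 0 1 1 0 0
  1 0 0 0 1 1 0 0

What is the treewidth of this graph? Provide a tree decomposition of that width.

The largest bag has 4 vertices, giving width 3; this decomposition certifies tw(G) ≤ 3. For the lower bound, the 4 vertices {1, 5, 6, 8} are pairwise adjacent, and any tree decomposition puts a clique entirely inside one bag — forcing width ≥ 3. Hence tw(G) = 3 exactly.

Treewidth 3.
One optimal decomposition is:
Bags: B1 = {1, 3, 4, 6}  B2 = {1, 2, 3, 6}  B3 = {1, 3, 5, 6}  B4 = {3, 5, 6, 7}  B5 = {1, 5, 6, 8}
Tree: B1–B2, B2–B3, B3–B4, B3–B5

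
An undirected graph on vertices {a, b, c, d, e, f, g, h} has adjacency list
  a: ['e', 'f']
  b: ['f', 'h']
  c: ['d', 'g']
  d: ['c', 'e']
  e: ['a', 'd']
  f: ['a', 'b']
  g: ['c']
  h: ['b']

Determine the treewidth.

1

A width-1 tree decomposition is:
Bags: B1 = {b, h}  B2 = {b, f}  B3 = {a, f}  B4 = {a, e}  B5 = {d, e}  B6 = {c, d}  B7 = {c, g}
Tree: B1–B2, B2–B3, B3–B4, B4–B5, B5–B6, B6–B7
Each bag holds 2 vertices, so the decomposition has width 1, which upper-bounds the treewidth. G has an edge, so its treewidth is at least 1. The upper and lower bounds meet at 1, so that is the treewidth.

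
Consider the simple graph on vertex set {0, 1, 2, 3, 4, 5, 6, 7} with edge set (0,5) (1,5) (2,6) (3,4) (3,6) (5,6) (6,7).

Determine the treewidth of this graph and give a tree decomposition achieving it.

Every bag has size at most 2, so the width is 2 − 1 = 1 and tw(G) ≤ 1. G has an edge, so its treewidth is at least 1. Therefore the treewidth is 1.

Treewidth 1.
Bags: B1 = {5, 6}  B2 = {6, 7}  B3 = {3, 6}  B4 = {3, 4}  B5 = {2, 6}  B6 = {0, 5}  B7 = {1, 5}
Tree: B1–B2, B2–B3, B3–B4, B3–B5, B1–B6, B6–B7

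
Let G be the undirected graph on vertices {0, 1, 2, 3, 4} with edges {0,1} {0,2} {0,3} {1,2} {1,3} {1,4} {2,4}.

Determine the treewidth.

A width-2 tree decomposition is:
Bags: B1 = {0, 1, 2}  B2 = {0, 1, 3}  B3 = {1, 2, 4}
Tree: B1–B2, B1–B3
Each bag holds 3 vertices, so the decomposition has width 2, which upper-bounds the treewidth. For the lower bound, the 3 vertices {0, 1, 2} are pairwise adjacent, and any tree decomposition puts a clique entirely inside one bag — forcing width ≥ 2. Hence tw(G) = 2 exactly.

2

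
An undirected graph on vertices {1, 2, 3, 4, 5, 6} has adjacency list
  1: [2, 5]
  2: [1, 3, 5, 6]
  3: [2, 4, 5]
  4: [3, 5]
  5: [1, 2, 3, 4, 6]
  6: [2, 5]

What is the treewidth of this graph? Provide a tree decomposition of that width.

The largest bag has 3 vertices, giving width 2; this decomposition certifies tw(G) ≤ 2. Conversely, {1, 2, 5} is a clique of size 3, and the vertices of any clique must share a bag in every tree decomposition; so some bag has ≥ 3 vertices and tw(G) ≥ 2. Therefore the treewidth is 2.

Treewidth 2.
One such decomposition:
Bags: B1 = {3, 4, 5}  B2 = {2, 3, 5}  B3 = {1, 2, 5}  B4 = {2, 5, 6}
Tree: B1–B2, B2–B3, B3–B4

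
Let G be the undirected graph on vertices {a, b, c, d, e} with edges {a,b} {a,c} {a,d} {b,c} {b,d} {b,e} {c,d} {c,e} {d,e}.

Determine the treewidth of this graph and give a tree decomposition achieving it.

Treewidth 3.
Bags: B1 = {a, b, c, d}  B2 = {b, c, d, e}
Tree: B1–B2

Every bag has size at most 4, so the width is 4 − 1 = 3 and tw(G) ≤ 3. On the other hand G contains the 4-clique {b, c, d, e}. A clique must lie in a single bag of any decomposition, so no decomposition can have width below 3. The upper and lower bounds meet at 3, so that is the treewidth.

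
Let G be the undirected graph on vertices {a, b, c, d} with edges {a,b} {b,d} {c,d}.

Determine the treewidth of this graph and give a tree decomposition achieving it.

Every bag has size at most 2, so the width is 2 − 1 = 1 and tw(G) ≤ 1. Any graph with an edge has treewidth ≥ 1, and G has the edge b–a. The upper and lower bounds meet at 1, so that is the treewidth.

Treewidth 1.
One such decomposition:
Bags: B1 = {a, b}  B2 = {b, d}  B3 = {c, d}
Tree: B1–B2, B2–B3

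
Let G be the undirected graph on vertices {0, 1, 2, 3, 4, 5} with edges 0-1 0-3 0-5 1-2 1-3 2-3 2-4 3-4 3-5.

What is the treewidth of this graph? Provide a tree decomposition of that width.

The largest bag has 3 vertices, giving width 2; this decomposition certifies tw(G) ≤ 2. On the other hand G contains the 3-clique {0, 1, 3}. A clique must lie in a single bag of any decomposition, so no decomposition can have width below 2. Therefore the treewidth is 2.

Treewidth 2.
One optimal decomposition is:
Bags: B1 = {0, 1, 3}  B2 = {1, 2, 3}  B3 = {0, 3, 5}  B4 = {2, 3, 4}
Tree: B1–B2, B1–B3, B2–B4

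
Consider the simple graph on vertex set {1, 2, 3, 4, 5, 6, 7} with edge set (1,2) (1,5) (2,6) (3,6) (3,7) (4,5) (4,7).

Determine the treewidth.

2

A width-2 tree decomposition is:
Bags: B1 = {3, 4, 7}  B2 = {3, 4, 6}  B3 = {2, 4, 6}  B4 = {1, 2, 4}  B5 = {1, 4, 5}
Tree: B1–B2, B2–B3, B3–B4, B4–B5
Every bag has size at most 3, so the width is 3 − 1 = 2 and tw(G) ≤ 2. The edges 4–7–3–6–2–1–5–4 form a cycle, so G is not a tree and its treewidth is at least 2. Combining the bounds, tw(G) = 2.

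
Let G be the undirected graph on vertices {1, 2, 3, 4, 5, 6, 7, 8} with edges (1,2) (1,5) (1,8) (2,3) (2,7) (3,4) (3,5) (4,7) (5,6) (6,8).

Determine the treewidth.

2

A width-2 tree decomposition is:
Bags: B1 = {3, 4, 7}  B2 = {2, 3, 7}  B3 = {2, 3, 5}  B4 = {1, 2, 5}  B5 = {1, 5, 6}  B6 = {1, 6, 8}
Tree: B1–B2, B2–B3, B3–B4, B4–B5, B5–B6
The largest bag has 3 vertices, giving width 2; this decomposition certifies tw(G) ≤ 2. The edges 4–7–2–3–4 form a cycle, so G is not a tree and its treewidth is at least 2. Combining the bounds, tw(G) = 2.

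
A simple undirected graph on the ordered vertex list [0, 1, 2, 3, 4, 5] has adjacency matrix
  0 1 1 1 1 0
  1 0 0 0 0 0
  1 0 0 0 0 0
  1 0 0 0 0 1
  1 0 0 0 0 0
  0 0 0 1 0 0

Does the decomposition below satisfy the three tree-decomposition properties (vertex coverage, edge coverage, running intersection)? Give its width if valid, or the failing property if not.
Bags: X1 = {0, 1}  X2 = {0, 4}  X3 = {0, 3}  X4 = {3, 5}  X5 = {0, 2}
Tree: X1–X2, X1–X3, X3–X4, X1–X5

Every vertex of G appears in some bag (union = {0, 1, 2, 3, 4, 5}); every edge is covered by a bag; and for each vertex v the set of bags containing v is connected in the bag tree. The decomposition is therefore valid. The largest bag has 2 vertices, so the width is 1.

Yes; width 1.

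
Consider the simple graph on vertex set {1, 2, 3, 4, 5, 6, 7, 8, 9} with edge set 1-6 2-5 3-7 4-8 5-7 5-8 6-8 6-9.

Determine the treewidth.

1

A width-1 tree decomposition is:
Bags: B1 = {5, 8}  B2 = {6, 8}  B3 = {6, 9}  B4 = {2, 5}  B5 = {5, 7}  B6 = {1, 6}  B7 = {4, 8}  B8 = {3, 7}
Tree: B1–B2, B2–B3, B1–B4, B1–B5, B2–B6, B2–B7, B5–B8
The largest bag has 2 vertices, giving width 1; this decomposition certifies tw(G) ≤ 1. Any graph with an edge has treewidth ≥ 1, and G has the edge 5–8. Therefore the treewidth is 1.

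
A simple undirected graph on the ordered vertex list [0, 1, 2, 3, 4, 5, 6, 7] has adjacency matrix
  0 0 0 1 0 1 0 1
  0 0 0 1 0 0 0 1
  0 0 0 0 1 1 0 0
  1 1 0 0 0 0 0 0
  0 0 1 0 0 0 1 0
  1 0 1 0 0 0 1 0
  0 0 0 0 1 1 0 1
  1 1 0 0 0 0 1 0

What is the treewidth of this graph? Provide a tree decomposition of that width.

Treewidth 2.
One such decomposition:
Bags: B1 = {1, 3, 7}  B2 = {0, 3, 7}  B3 = {0, 6, 7}  B4 = {0, 5, 6}  B5 = {4, 5, 6}  B6 = {2, 4, 5}
Tree: B1–B2, B2–B3, B3–B4, B4–B5, B5–B6

The largest bag has 3 vertices, giving width 2; this decomposition certifies tw(G) ≤ 2. The edges 1–3–0–7–1 form a cycle, so G is not a tree and its treewidth is at least 2. Combining the bounds, tw(G) = 2.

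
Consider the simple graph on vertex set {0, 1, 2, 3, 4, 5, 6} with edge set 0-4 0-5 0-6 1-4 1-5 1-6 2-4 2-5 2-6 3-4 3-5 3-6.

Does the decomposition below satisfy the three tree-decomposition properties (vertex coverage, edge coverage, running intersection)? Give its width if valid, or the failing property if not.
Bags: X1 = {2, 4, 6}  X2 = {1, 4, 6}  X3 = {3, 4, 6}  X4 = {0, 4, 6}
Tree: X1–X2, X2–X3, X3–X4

A tree decomposition must satisfy three properties: every vertex lies in some bag; for every edge, both endpoints lie together in some bag; and for every vertex, the bags containing it form a connected subtree. Here vertex 5 appears in no bag, so the decomposition is invalid.

No — vertex 5 appears in no bag.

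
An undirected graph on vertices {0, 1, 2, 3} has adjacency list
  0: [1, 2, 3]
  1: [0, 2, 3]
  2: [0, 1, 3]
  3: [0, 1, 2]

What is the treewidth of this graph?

A width-3 tree decomposition is:
Bags: B1 = {0, 1, 2, 3}
Tree: (single bag)
A single bag containing all 4 vertices is trivially a valid decomposition of width 3. On the other hand G contains the 4-clique {0, 1, 2, 3}. A clique must lie in a single bag of any decomposition, so no decomposition can have width below 3. Hence tw(G) = 3 exactly.

3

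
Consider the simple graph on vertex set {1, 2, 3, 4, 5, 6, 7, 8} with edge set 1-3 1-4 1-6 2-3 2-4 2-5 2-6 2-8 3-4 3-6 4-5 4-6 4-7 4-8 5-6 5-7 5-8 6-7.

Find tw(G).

A width-3 tree decomposition is:
Bags: B1 = {2, 3, 4, 6}  B2 = {2, 4, 5, 6}  B3 = {1, 3, 4, 6}  B4 = {2, 4, 5, 8}  B5 = {4, 5, 6, 7}
Tree: B1–B2, B1–B3, B2–B4, B2–B5
The largest bag has 4 vertices, giving width 3; this decomposition certifies tw(G) ≤ 3. Conversely, {2, 4, 5, 8} is a clique of size 4, and the vertices of any clique must share a bag in every tree decomposition; so some bag has ≥ 4 vertices and tw(G) ≥ 3. The upper and lower bounds meet at 3, so that is the treewidth.

3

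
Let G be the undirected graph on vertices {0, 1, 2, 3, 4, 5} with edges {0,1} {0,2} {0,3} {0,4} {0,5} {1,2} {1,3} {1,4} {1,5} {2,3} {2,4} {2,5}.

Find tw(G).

A width-3 tree decomposition is:
Bags: B1 = {0, 1, 2, 5}  B2 = {0, 1, 2, 4}  B3 = {0, 1, 2, 3}
Tree: B1–B2, B1–B3
The largest bag has 4 vertices, giving width 3; this decomposition certifies tw(G) ≤ 3. Conversely, {0, 1, 2, 3} is a clique of size 4, and the vertices of any clique must share a bag in every tree decomposition; so some bag has ≥ 4 vertices and tw(G) ≥ 3. Therefore the treewidth is 3.

3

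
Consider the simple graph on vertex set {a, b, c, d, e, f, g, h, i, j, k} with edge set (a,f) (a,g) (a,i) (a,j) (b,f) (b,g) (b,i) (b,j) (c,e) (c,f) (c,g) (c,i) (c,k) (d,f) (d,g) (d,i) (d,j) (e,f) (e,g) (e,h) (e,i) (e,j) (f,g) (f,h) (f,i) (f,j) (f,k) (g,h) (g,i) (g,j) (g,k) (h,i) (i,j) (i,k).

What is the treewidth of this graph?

A width-4 tree decomposition is:
Bags: B1 = {b, f, g, i, j}  B2 = {a, f, g, i, j}  B3 = {e, f, g, i, j}  B4 = {c, e, f, g, i}  B5 = {c, f, g, i, k}  B6 = {e, f, g, h, i}  B7 = {d, f, g, i, j}
Tree: B1–B2, B1–B3, B3–B4, B4–B5, B4–B6, B2–B7
The largest bag has 5 vertices, giving width 4; this decomposition certifies tw(G) ≤ 4. Conversely, {d, f, g, i, j} is a clique of size 5, and the vertices of any clique must share a bag in every tree decomposition; so some bag has ≥ 5 vertices and tw(G) ≥ 4. Combining the bounds, tw(G) = 4.

4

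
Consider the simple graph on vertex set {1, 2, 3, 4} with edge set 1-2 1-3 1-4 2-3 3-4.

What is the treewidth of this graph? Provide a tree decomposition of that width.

Every bag has size at most 3, so the width is 3 − 1 = 2 and tw(G) ≤ 2. On the other hand G contains the 3-clique {1, 2, 3}. A clique must lie in a single bag of any decomposition, so no decomposition can have width below 2. The upper and lower bounds meet at 2, so that is the treewidth.

Treewidth 2.
One optimal decomposition is:
Bags: B1 = {1, 3, 4}  B2 = {1, 2, 3}
Tree: B1–B2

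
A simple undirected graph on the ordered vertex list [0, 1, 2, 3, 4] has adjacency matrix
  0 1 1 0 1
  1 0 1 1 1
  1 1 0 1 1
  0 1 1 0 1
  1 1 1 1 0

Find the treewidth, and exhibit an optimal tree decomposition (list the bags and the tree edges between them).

Treewidth 3.
One such decomposition:
Bags: B1 = {1, 2, 3, 4}  B2 = {0, 1, 2, 4}
Tree: B1–B2

Each bag holds 4 vertices, so the decomposition has width 3, which upper-bounds the treewidth. For the lower bound, the 4 vertices {0, 1, 2, 4} are pairwise adjacent, and any tree decomposition puts a clique entirely inside one bag — forcing width ≥ 3. Combining the bounds, tw(G) = 3.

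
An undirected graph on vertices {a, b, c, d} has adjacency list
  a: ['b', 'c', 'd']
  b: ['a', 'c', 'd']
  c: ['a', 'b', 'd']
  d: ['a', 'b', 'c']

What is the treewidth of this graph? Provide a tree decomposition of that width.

Treewidth 3.
Bags: B1 = {a, b, c, d}
Tree: (single bag)

A single bag containing all 4 vertices is trivially a valid decomposition of width 3. On the other hand G contains the 4-clique {a, b, c, d}. A clique must lie in a single bag of any decomposition, so no decomposition can have width below 3. The upper and lower bounds meet at 3, so that is the treewidth.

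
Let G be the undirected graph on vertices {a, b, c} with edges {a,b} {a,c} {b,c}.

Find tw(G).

2

A width-2 tree decomposition is:
Bags: B1 = {a, b, c}
Tree: (single bag)
With just one bag of size 3, the width is 3 − 1 = 2, so tw(G) ≤ 2. On the other hand G contains the 3-clique {a, b, c}. A clique must lie in a single bag of any decomposition, so no decomposition can have width below 2. Combining the bounds, tw(G) = 2.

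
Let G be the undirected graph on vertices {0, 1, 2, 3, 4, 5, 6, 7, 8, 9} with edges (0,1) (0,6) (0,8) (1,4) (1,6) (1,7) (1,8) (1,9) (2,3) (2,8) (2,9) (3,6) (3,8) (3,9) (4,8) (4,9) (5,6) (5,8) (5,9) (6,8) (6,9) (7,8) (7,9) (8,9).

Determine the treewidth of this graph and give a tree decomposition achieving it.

Treewidth 3.
Bags: B1 = {1, 6, 8, 9}  B2 = {1, 4, 8, 9}  B3 = {1, 7, 8, 9}  B4 = {3, 6, 8, 9}  B5 = {2, 3, 8, 9}  B6 = {0, 1, 6, 8}  B7 = {5, 6, 8, 9}
Tree: B1–B2, B1–B3, B1–B4, B4–B5, B1–B6, B1–B7

Every bag has size at most 4, so the width is 4 − 1 = 3 and tw(G) ≤ 3. Conversely, {0, 1, 6, 8} is a clique of size 4, and the vertices of any clique must share a bag in every tree decomposition; so some bag has ≥ 4 vertices and tw(G) ≥ 3. Therefore the treewidth is 3.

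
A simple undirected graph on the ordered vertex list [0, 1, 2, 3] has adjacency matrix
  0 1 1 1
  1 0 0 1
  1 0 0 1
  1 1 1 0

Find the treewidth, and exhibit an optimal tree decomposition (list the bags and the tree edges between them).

Each bag holds 3 vertices, so the decomposition has width 2, which upper-bounds the treewidth. Conversely, {0, 1, 3} is a clique of size 3, and the vertices of any clique must share a bag in every tree decomposition; so some bag has ≥ 3 vertices and tw(G) ≥ 2. Hence tw(G) = 2 exactly.

Treewidth 2.
Bags: B1 = {0, 2, 3}  B2 = {0, 1, 3}
Tree: B1–B2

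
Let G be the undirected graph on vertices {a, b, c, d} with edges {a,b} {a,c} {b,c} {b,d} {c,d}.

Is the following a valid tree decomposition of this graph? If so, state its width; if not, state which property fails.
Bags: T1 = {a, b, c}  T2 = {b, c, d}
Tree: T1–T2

Yes; width 2.

Every vertex of G appears in some bag (union = {a, b, c, d}); every edge is covered by a bag; and for each vertex v the set of bags containing v is connected in the bag tree. The decomposition is therefore valid. The largest bag has 3 vertices, so the width is 2.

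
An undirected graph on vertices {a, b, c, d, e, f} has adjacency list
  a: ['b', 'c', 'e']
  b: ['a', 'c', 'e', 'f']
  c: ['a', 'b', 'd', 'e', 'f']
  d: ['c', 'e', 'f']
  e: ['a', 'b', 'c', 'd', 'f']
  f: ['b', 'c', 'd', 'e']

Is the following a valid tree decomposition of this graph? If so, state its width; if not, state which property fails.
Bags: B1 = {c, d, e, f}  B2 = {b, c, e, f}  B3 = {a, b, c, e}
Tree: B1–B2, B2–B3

Checking the three conditions: (i) the bags cover all of {a, b, c, d, e, f}; (ii) for each edge, some bag contains both endpoints; (iii) the bags containing any fixed vertex form a subtree. All hold, so the decomposition is valid with width 4 − 1 = 3.

Yes; width 3.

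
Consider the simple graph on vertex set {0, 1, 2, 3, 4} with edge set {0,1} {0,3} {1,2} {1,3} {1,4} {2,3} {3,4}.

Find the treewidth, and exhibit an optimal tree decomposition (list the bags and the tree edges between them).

Treewidth 2.
Bags: B1 = {1, 3, 4}  B2 = {1, 2, 3}  B3 = {0, 1, 3}
Tree: B1–B2, B2–B3

Each bag holds 3 vertices, so the decomposition has width 2, which upper-bounds the treewidth. Conversely, {0, 1, 3} is a clique of size 3, and the vertices of any clique must share a bag in every tree decomposition; so some bag has ≥ 3 vertices and tw(G) ≥ 2. Combining the bounds, tw(G) = 2.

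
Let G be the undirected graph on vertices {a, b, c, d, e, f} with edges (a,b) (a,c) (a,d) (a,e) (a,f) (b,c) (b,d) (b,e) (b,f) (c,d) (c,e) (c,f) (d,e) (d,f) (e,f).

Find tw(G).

5

A width-5 tree decomposition is:
Bags: B1 = {a, b, c, d, e, f}
Tree: (single bag)
With just one bag of size 6, the width is 6 − 1 = 5, so tw(G) ≤ 5. On the other hand G contains the 6-clique {a, b, c, d, e, f}. A clique must lie in a single bag of any decomposition, so no decomposition can have width below 5. Hence tw(G) = 5 exactly.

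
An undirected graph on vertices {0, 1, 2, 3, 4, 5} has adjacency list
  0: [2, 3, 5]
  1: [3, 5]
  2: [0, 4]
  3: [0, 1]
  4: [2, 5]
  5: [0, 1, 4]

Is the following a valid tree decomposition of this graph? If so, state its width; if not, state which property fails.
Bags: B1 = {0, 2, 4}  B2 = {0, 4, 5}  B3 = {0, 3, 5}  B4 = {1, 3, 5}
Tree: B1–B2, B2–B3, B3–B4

Yes; width 2.

Checking the three conditions: (i) the bags cover all of {0, 1, 2, 3, 4, 5}; (ii) for each edge, some bag contains both endpoints; (iii) the bags containing any fixed vertex form a subtree. All hold, so the decomposition is valid with width 3 − 1 = 2.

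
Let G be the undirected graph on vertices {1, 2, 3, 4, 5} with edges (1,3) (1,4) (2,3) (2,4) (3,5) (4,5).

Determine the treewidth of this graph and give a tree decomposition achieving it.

The largest bag has 3 vertices, giving width 2; this decomposition certifies tw(G) ≤ 2. The edges 3–2–4–1–3 form a cycle, so G is not a tree and its treewidth is at least 2. The upper and lower bounds meet at 2, so that is the treewidth.

Treewidth 2.
Bags: B1 = {2, 3, 4}  B2 = {1, 3, 4}  B3 = {3, 4, 5}
Tree: B1–B2, B2–B3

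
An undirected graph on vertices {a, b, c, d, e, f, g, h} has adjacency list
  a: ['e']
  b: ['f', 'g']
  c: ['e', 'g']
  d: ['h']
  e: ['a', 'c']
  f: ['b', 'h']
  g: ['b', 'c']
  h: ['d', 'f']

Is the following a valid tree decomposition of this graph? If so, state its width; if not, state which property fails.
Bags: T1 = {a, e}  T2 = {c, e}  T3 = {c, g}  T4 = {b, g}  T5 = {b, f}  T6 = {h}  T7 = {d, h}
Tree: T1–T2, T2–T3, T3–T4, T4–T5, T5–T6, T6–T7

A tree decomposition must satisfy three properties: every vertex lies in some bag; for every edge, both endpoints lie together in some bag; and for every vertex, the bags containing it form a connected subtree. Here edge (f,h) lies in no bag, so the decomposition is invalid.

No — edge (f,h) lies in no bag.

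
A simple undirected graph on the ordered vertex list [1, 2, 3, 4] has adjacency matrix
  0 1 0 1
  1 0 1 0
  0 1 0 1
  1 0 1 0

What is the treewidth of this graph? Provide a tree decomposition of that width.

Each bag holds 3 vertices, so the decomposition has width 2, which upper-bounds the treewidth. For the lower bound, G contains the cycle 3–2–1–4–3, so G is not a forest; only forests have treewidth ≤ 1, hence tw(G) ≥ 2. The upper and lower bounds meet at 2, so that is the treewidth.

Treewidth 2.
Bags: B1 = {1, 2, 3}  B2 = {1, 3, 4}
Tree: B1–B2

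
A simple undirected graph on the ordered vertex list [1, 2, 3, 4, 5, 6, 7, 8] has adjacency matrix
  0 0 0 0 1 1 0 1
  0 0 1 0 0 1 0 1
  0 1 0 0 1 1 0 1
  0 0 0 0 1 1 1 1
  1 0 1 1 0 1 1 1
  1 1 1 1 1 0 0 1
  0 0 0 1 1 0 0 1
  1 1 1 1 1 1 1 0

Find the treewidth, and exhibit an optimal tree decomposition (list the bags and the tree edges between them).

Each bag holds 4 vertices, so the decomposition has width 3, which upper-bounds the treewidth. Conversely, {2, 3, 6, 8} is a clique of size 4, and the vertices of any clique must share a bag in every tree decomposition; so some bag has ≥ 4 vertices and tw(G) ≥ 3. Combining the bounds, tw(G) = 3.

Treewidth 3.
One optimal decomposition is:
Bags: B1 = {4, 5, 6, 8}  B2 = {3, 5, 6, 8}  B3 = {1, 5, 6, 8}  B4 = {4, 5, 7, 8}  B5 = {2, 3, 6, 8}
Tree: B1–B2, B2–B3, B1–B4, B2–B5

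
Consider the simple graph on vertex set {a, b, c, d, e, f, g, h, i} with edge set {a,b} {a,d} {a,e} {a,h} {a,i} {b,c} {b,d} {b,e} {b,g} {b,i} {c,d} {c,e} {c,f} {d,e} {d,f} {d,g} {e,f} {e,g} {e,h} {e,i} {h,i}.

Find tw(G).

A width-3 tree decomposition is:
Bags: B1 = {c, d, e, f}  B2 = {b, c, d, e}  B3 = {a, b, d, e}  B4 = {b, d, e, g}  B5 = {a, b, e, i}  B6 = {a, e, h, i}
Tree: B1–B2, B2–B3, B2–B4, B3–B5, B5–B6
Every bag has size at most 4, so the width is 4 − 1 = 3 and tw(G) ≤ 3. On the other hand G contains the 4-clique {c, d, e, f}. A clique must lie in a single bag of any decomposition, so no decomposition can have width below 3. Therefore the treewidth is 3.

3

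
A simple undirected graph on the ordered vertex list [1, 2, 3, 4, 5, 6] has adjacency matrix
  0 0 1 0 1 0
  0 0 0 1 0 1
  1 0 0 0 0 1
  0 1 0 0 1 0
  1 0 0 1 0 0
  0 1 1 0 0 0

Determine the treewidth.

2

A width-2 tree decomposition is:
Bags: B1 = {2, 3, 6}  B2 = {1, 2, 3}  B3 = {1, 2, 5}  B4 = {2, 4, 5}
Tree: B1–B2, B2–B3, B3–B4
The largest bag has 3 vertices, giving width 2; this decomposition certifies tw(G) ≤ 2. Since 2–6–3–1–5–4–2 is a cycle in G, G is not acyclic. Forests are exactly the graphs of treewidth ≤ 1, so tw(G) ≥ 2. Therefore the treewidth is 2.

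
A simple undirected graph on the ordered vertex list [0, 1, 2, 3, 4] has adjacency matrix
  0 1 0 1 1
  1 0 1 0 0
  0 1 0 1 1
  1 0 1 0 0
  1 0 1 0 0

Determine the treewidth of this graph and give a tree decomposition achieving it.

Treewidth 2.
Bags: B1 = {0, 1, 2}  B2 = {0, 2, 3}  B3 = {0, 2, 4}
Tree: B1–B2, B2–B3

Each bag holds 3 vertices, so the decomposition has width 2, which upper-bounds the treewidth. For the lower bound, G contains the cycle 2–1–0–3–2, so G is not a forest; only forests have treewidth ≤ 1, hence tw(G) ≥ 2. The upper and lower bounds meet at 2, so that is the treewidth.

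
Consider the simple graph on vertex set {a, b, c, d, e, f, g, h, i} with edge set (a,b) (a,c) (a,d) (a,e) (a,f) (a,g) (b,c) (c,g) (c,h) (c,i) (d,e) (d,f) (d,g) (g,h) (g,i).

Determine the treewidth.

A width-2 tree decomposition is:
Bags: B1 = {a, c, g}  B2 = {c, g, i}  B3 = {a, d, g}  B4 = {a, b, c}  B5 = {c, g, h}  B6 = {a, d, f}  B7 = {a, d, e}
Tree: B1–B2, B1–B3, B1–B4, B2–B5, B3–B6, B3–B7
Each bag holds 3 vertices, so the decomposition has width 2, which upper-bounds the treewidth. For the lower bound, the 3 vertices {c, g, h} are pairwise adjacent, and any tree decomposition puts a clique entirely inside one bag — forcing width ≥ 2. Therefore the treewidth is 2.

2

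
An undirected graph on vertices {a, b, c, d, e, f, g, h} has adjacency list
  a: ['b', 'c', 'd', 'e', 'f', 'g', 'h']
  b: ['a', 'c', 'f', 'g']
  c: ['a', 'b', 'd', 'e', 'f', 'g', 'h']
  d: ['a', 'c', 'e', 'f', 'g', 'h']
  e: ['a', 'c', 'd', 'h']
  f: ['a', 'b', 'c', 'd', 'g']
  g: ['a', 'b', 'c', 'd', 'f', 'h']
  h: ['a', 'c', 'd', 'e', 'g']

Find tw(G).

4

A width-4 tree decomposition is:
Bags: B1 = {a, c, d, f, g}  B2 = {a, b, c, f, g}  B3 = {a, c, d, g, h}  B4 = {a, c, d, e, h}
Tree: B1–B2, B1–B3, B3–B4
Every bag has size at most 5, so the width is 5 − 1 = 4 and tw(G) ≤ 4. Conversely, {a, c, d, g, h} is a clique of size 5, and the vertices of any clique must share a bag in every tree decomposition; so some bag has ≥ 5 vertices and tw(G) ≥ 4. The upper and lower bounds meet at 4, so that is the treewidth.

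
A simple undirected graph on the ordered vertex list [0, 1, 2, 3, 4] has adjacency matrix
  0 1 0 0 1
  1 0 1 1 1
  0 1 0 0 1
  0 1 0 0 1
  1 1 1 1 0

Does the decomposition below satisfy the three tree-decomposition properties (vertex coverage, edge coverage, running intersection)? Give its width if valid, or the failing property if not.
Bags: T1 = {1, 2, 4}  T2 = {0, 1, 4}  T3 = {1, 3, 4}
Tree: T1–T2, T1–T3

Checking the three conditions: (i) the bags cover all of {0, 1, 2, 3, 4}; (ii) for each edge, some bag contains both endpoints; (iii) the bags containing any fixed vertex form a subtree. All hold, so the decomposition is valid with width 3 − 1 = 2.

Yes; width 2.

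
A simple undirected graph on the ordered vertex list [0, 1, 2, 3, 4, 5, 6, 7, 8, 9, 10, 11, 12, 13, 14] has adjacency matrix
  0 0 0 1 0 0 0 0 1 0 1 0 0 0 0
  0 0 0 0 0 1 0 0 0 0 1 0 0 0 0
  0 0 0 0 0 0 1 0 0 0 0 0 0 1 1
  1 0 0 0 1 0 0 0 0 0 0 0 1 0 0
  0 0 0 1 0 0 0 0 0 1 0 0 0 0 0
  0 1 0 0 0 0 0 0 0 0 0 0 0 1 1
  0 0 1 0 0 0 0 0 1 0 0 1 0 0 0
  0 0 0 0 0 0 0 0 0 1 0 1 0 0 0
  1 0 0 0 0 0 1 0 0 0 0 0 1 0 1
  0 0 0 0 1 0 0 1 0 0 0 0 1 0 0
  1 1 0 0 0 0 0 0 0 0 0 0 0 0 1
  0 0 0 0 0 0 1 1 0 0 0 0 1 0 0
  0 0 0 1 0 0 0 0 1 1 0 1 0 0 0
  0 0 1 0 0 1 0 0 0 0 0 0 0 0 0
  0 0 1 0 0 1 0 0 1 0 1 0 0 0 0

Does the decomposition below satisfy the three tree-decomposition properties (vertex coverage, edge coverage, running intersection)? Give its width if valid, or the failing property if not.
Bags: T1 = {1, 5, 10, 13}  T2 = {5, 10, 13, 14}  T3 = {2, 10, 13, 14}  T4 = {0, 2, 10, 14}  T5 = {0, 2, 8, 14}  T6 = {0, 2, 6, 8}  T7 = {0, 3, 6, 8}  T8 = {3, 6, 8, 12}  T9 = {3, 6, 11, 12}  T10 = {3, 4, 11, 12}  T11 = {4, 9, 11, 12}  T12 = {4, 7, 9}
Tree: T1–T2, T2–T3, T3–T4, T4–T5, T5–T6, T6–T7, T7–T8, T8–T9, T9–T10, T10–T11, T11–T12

A tree decomposition must satisfy three properties: every vertex lies in some bag; for every edge, both endpoints lie together in some bag; and for every vertex, the bags containing it form a connected subtree. Here edge (11,7) lies in no bag, so the decomposition is invalid.

No — edge (11,7) lies in no bag.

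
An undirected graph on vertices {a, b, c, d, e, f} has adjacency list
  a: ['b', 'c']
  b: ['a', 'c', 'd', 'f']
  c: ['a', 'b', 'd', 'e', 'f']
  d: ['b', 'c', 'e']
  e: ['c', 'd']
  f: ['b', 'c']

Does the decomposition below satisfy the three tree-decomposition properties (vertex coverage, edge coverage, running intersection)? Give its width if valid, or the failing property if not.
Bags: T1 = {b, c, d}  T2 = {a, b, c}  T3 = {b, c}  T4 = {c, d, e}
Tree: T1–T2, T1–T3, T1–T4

A tree decomposition must satisfy three properties: every vertex lies in some bag; for every edge, both endpoints lie together in some bag; and for every vertex, the bags containing it form a connected subtree. Here vertex f appears in no bag, so the decomposition is invalid.

No — vertex f appears in no bag.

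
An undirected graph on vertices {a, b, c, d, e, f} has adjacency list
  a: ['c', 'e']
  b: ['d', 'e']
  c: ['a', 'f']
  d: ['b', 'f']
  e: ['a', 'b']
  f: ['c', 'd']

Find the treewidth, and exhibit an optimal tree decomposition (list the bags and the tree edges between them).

The largest bag has 3 vertices, giving width 2; this decomposition certifies tw(G) ≤ 2. The edges d–f–c–a–e–b–d form a cycle, so G is not a tree and its treewidth is at least 2. Hence tw(G) = 2 exactly.

Treewidth 2.
Bags: B1 = {c, d, f}  B2 = {a, c, d}  B3 = {a, d, e}  B4 = {b, d, e}
Tree: B1–B2, B2–B3, B3–B4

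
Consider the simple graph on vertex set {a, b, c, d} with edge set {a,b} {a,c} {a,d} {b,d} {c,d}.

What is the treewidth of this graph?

2

A width-2 tree decomposition is:
Bags: B1 = {a, c, d}  B2 = {a, b, d}
Tree: B1–B2
The largest bag has 3 vertices, giving width 2; this decomposition certifies tw(G) ≤ 2. Conversely, {a, c, d} is a clique of size 3, and the vertices of any clique must share a bag in every tree decomposition; so some bag has ≥ 3 vertices and tw(G) ≥ 2. Hence tw(G) = 2 exactly.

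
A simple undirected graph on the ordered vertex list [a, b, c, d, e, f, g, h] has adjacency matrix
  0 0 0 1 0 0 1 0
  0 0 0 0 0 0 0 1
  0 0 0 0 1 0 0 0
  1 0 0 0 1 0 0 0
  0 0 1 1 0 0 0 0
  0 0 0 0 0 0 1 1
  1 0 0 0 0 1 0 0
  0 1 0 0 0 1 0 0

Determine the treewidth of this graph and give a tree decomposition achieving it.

Treewidth 1.
Bags: B1 = {c, e}  B2 = {d, e}  B3 = {a, d}  B4 = {a, g}  B5 = {f, g}  B6 = {f, h}  B7 = {b, h}
Tree: B1–B2, B2–B3, B3–B4, B4–B5, B5–B6, B6–B7

Each bag holds 2 vertices, so the decomposition has width 1, which upper-bounds the treewidth. Since G has at least one edge (e.g. c–e), it is not an edgeless graph, so tw(G) ≥ 1. Hence tw(G) = 1 exactly.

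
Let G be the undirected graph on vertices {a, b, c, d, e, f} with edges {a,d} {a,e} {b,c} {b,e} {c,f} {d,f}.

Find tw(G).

2

A width-2 tree decomposition is:
Bags: B1 = {a, d, e}  B2 = {b, d, e}  B3 = {b, c, d}  B4 = {c, d, f}
Tree: B1–B2, B2–B3, B3–B4
Every bag has size at most 3, so the width is 3 − 1 = 2 and tw(G) ≤ 2. For the lower bound, G contains the cycle d–a–e–b–c–f–d, so G is not a forest; only forests have treewidth ≤ 1, hence tw(G) ≥ 2. Combining the bounds, tw(G) = 2.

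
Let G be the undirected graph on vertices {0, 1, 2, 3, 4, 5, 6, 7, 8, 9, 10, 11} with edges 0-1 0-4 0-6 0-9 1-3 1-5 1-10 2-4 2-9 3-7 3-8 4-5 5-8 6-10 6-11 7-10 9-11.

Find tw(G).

A width-3 tree decomposition is:
Bags: B1 = {2, 6, 9, 11}  B2 = {0, 2, 6, 9}  B3 = {0, 2, 4, 6}  B4 = {0, 4, 6, 10}  B5 = {0, 1, 4, 10}  B6 = {1, 4, 5, 10}  B7 = {1, 5, 7, 10}  B8 = {1, 3, 5, 7}  B9 = {3, 5, 7, 8}
Tree: B1–B2, B2–B3, B3–B4, B4–B5, B5–B6, B6–B7, B7–B8, B8–B9
Every bag has size at most 4, so the width is 4 − 1 = 3 and tw(G) ≤ 3. For the lower bound: the 4 vertex sets {2,9,11}, {6}, {0}, {1,4,5,10} are disjoint, each induces a connected subgraph, and every pair is joined by at least one edge of G. Contracting each set to a single vertex therefore yields K_{4} as a minor, and since treewidth is minor-monotone, tw(G) ≥ tw(K_{4}) = 3. Hence tw(G) = 3 exactly.

3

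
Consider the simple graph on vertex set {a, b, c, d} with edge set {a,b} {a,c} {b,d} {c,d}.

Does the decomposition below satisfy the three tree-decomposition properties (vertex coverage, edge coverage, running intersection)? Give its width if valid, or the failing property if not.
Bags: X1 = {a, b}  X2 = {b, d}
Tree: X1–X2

A tree decomposition must satisfy three properties: every vertex lies in some bag; for every edge, both endpoints lie together in some bag; and for every vertex, the bags containing it form a connected subtree. Here vertex c appears in no bag, so the decomposition is invalid.

No — vertex c appears in no bag.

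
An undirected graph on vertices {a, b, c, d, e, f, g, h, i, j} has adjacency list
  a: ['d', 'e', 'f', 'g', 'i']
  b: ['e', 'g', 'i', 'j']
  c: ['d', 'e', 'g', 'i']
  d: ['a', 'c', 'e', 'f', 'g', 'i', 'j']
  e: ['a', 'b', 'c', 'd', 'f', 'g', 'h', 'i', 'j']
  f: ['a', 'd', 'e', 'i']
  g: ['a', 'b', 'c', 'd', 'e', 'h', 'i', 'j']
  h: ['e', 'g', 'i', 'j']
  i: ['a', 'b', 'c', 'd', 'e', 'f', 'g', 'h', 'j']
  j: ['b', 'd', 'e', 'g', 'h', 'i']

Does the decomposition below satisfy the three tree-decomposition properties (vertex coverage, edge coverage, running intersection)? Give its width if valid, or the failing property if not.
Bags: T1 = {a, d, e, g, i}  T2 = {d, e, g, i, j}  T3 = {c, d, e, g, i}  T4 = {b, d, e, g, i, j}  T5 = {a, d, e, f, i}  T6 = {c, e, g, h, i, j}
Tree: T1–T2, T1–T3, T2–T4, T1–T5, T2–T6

No — bags containing vertex c are not connected in the tree.

A tree decomposition must satisfy three properties: every vertex lies in some bag; for every edge, both endpoints lie together in some bag; and for every vertex, the bags containing it form a connected subtree. Here bags containing vertex c are not connected in the tree, so the decomposition is invalid.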